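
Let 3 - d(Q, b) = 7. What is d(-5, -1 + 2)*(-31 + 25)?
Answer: 24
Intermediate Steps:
d(Q, b) = -4 (d(Q, b) = 3 - 1*7 = 3 - 7 = -4)
d(-5, -1 + 2)*(-31 + 25) = -4*(-31 + 25) = -4*(-6) = 24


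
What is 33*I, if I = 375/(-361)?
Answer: -12375/361 ≈ -34.280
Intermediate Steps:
I = -375/361 (I = 375*(-1/361) = -375/361 ≈ -1.0388)
33*I = 33*(-375/361) = -12375/361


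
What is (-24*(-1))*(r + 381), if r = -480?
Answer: -2376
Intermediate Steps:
(-24*(-1))*(r + 381) = (-24*(-1))*(-480 + 381) = 24*(-99) = -2376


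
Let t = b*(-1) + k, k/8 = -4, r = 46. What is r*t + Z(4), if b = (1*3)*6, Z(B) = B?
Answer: -2296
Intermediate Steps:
b = 18 (b = 3*6 = 18)
k = -32 (k = 8*(-4) = -32)
t = -50 (t = 18*(-1) - 32 = -18 - 32 = -50)
r*t + Z(4) = 46*(-50) + 4 = -2300 + 4 = -2296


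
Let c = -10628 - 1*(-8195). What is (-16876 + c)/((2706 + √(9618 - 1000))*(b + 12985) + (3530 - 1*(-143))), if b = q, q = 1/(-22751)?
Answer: -351217303047656293993/638439770513931799193921 + 129778489754348306*√8618/638439770513931799193921 ≈ -0.00053125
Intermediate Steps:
q = -1/22751 ≈ -4.3954e-5
b = -1/22751 ≈ -4.3954e-5
c = -2433 (c = -10628 + 8195 = -2433)
(-16876 + c)/((2706 + √(9618 - 1000))*(b + 12985) + (3530 - 1*(-143))) = (-16876 - 2433)/((2706 + √(9618 - 1000))*(-1/22751 + 12985) + (3530 - 1*(-143))) = -19309/((2706 + √8618)*(295421734/22751) + (3530 + 143)) = -19309/((799411212204/22751 + 295421734*√8618/22751) + 3673) = -19309/(799494776627/22751 + 295421734*√8618/22751)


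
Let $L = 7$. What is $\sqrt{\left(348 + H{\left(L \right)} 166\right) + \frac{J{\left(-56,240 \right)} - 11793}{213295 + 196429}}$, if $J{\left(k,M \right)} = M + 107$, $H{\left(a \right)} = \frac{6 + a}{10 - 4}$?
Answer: $\frac{\sqrt{267286436444202}}{614586} \approx 26.601$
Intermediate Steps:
$H{\left(a \right)} = 1 + \frac{a}{6}$ ($H{\left(a \right)} = \frac{6 + a}{6} = \left(6 + a\right) \frac{1}{6} = 1 + \frac{a}{6}$)
$J{\left(k,M \right)} = 107 + M$
$\sqrt{\left(348 + H{\left(L \right)} 166\right) + \frac{J{\left(-56,240 \right)} - 11793}{213295 + 196429}} = \sqrt{\left(348 + \left(1 + \frac{1}{6} \cdot 7\right) 166\right) + \frac{\left(107 + 240\right) - 11793}{213295 + 196429}} = \sqrt{\left(348 + \left(1 + \frac{7}{6}\right) 166\right) + \frac{347 - 11793}{409724}} = \sqrt{\left(348 + \frac{13}{6} \cdot 166\right) - \frac{5723}{204862}} = \sqrt{\left(348 + \frac{1079}{3}\right) - \frac{5723}{204862}} = \sqrt{\frac{2123}{3} - \frac{5723}{204862}} = \sqrt{\frac{434904857}{614586}} = \frac{\sqrt{267286436444202}}{614586}$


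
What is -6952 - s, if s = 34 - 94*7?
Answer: -6328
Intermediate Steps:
s = -624 (s = 34 - 658 = -624)
-6952 - s = -6952 - 1*(-624) = -6952 + 624 = -6328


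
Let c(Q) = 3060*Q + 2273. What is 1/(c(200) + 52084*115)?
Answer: 1/6603933 ≈ 1.5142e-7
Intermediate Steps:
c(Q) = 2273 + 3060*Q
1/(c(200) + 52084*115) = 1/((2273 + 3060*200) + 52084*115) = 1/((2273 + 612000) + 5989660) = 1/(614273 + 5989660) = 1/6603933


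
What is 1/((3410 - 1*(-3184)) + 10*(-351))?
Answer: 1/3084 ≈ 0.00032425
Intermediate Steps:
1/((3410 - 1*(-3184)) + 10*(-351)) = 1/((3410 + 3184) - 3510) = 1/(6594 - 3510) = 1/3084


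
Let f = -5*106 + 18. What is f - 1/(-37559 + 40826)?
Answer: -1672705/3267 ≈ -512.00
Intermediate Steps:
f = -512 (f = -530 + 18 = -512)
f - 1/(-37559 + 40826) = -512 - 1/(-37559 + 40826) = -512 - 1/3267 = -1672705/3267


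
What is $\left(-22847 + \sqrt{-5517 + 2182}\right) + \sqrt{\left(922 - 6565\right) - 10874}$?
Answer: $-22847 + i \sqrt{3335} + i \sqrt{16517} \approx -22847.0 + 186.27 i$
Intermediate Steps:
$\left(-22847 + \sqrt{-5517 + 2182}\right) + \sqrt{\left(922 - 6565\right) - 10874} = \left(-22847 + \sqrt{-3335}\right) + \sqrt{-5643 - 10874} = \left(-22847 + i \sqrt{3335}\right) + \sqrt{-16517} = \left(-22847 + i \sqrt{3335}\right) + i \sqrt{16517} = -22847 + i \sqrt{3335} + i \sqrt{16517}$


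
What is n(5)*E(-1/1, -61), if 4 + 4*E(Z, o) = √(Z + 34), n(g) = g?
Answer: -5 + 5*√33/4 ≈ 2.1807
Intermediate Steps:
E(Z, o) = -1 + √(34 + Z)/4 (E(Z, o) = -1 + √(Z + 34)/4 = -1 + √(34 + Z)/4)
n(5)*E(-1/1, -61) = 5*(-1 + √(34 - 1/1)/4) = 5*(-1 + √(34 - 1*1)/4) = 5*(-1 + √(34 - 1)/4) = 5*(-1 + √33/4) = -5 + 5*√33/4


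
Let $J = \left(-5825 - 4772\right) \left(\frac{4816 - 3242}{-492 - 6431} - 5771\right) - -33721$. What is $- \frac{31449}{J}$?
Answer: $- \frac{217721427}{423628182062} \approx -0.00051394$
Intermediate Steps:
$J = \frac{423628182062}{6923}$ ($J = - 10597 \left(\frac{1574}{-6923} - 5771\right) + 33721 = - 10597 \left(1574 \left(- \frac{1}{6923}\right) - 5771\right) + 33721 = - 10597 \left(- \frac{1574}{6923} - 5771\right) + 33721 = \left(-10597\right) \left(- \frac{39954207}{6923}\right) + 33721 = \frac{423394731579}{6923} + 33721 = \frac{423628182062}{6923} \approx 6.1191 \cdot 10^{7}$)
$- \frac{31449}{J} = - \frac{31449}{\frac{423628182062}{6923}} = \left(-31449\right) \frac{6923}{423628182062} = - \frac{217721427}{423628182062}$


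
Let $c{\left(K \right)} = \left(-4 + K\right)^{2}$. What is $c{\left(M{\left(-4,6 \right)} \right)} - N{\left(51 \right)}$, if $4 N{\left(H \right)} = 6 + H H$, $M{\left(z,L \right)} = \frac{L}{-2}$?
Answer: $- \frac{2411}{4} \approx -602.75$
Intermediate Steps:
$M{\left(z,L \right)} = - \frac{L}{2}$ ($M{\left(z,L \right)} = L \left(- \frac{1}{2}\right) = - \frac{L}{2}$)
$N{\left(H \right)} = \frac{3}{2} + \frac{H^{2}}{4}$ ($N{\left(H \right)} = \frac{6 + H H}{4} = \frac{6 + H^{2}}{4} = \frac{3}{2} + \frac{H^{2}}{4}$)
$c{\left(M{\left(-4,6 \right)} \right)} - N{\left(51 \right)} = \left(-4 - 3\right)^{2} - \left(\frac{3}{2} + \frac{51^{2}}{4}\right) = \left(-4 - 3\right)^{2} - \left(\frac{3}{2} + \frac{1}{4} \cdot 2601\right) = \left(-7\right)^{2} - \left(\frac{3}{2} + \frac{2601}{4}\right) = 49 - \frac{2607}{4} = - \frac{2411}{4}$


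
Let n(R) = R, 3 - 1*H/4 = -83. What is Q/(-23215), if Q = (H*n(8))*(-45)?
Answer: 24768/4643 ≈ 5.3345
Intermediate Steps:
H = 344 (H = 12 - 4*(-83) = 12 + 332 = 344)
Q = -123840 (Q = (344*8)*(-45) = 2752*(-45) = -123840)
Q/(-23215) = -123840/(-23215) = -123840*(-1/23215) = 24768/4643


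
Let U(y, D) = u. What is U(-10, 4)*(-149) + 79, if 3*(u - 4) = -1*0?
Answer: -517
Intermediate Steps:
u = 4 (u = 4 + (-1*0)/3 = 4 + (⅓)*0 = 4 + 0 = 4)
U(y, D) = 4
U(-10, 4)*(-149) + 79 = 4*(-149) + 79 = -596 + 79 = -517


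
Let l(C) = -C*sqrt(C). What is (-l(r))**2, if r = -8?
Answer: -512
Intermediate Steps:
l(C) = -C**(3/2)
(-l(r))**2 = (-(-1)*(-8)**(3/2))**2 = (-(-1)*(-16*I*sqrt(2)))**2 = (-16*I*sqrt(2))**2 = -512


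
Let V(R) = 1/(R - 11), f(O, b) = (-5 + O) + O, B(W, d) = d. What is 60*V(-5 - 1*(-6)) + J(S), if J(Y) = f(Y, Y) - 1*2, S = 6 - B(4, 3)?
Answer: -7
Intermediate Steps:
f(O, b) = -5 + 2*O
V(R) = 1/(-11 + R)
S = 3 (S = 6 - 1*3 = 6 - 3 = 3)
J(Y) = -7 + 2*Y (J(Y) = (-5 + 2*Y) - 1*2 = (-5 + 2*Y) - 2 = -7 + 2*Y)
60*V(-5 - 1*(-6)) + J(S) = 60/(-11 + (-5 - 1*(-6))) + (-7 + 2*3) = 60/(-11 + (-5 + 6)) + (-7 + 6) = 60/(-11 + 1) - 1 = 60/(-10) - 1 = 60*(-⅒) - 1 = -6 - 1 = -7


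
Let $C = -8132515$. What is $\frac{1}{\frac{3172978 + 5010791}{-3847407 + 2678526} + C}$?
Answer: $- \frac{389627}{3168650149828} \approx -1.2296 \cdot 10^{-7}$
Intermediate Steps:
$\frac{1}{\frac{3172978 + 5010791}{-3847407 + 2678526} + C} = \frac{1}{\frac{3172978 + 5010791}{-3847407 + 2678526} - 8132515} = \frac{1}{\frac{8183769}{-1168881} - 8132515} = \frac{1}{8183769 \left(- \frac{1}{1168881}\right) - 8132515} = \frac{1}{- \frac{2727923}{389627} - 8132515} = \frac{1}{- \frac{3168650149828}{389627}} = - \frac{389627}{3168650149828}$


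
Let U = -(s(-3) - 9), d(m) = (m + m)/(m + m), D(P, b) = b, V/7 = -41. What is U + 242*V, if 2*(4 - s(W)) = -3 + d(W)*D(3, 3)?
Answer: -69449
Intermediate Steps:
V = -287 (V = 7*(-41) = -287)
d(m) = 1 (d(m) = (2*m)/((2*m)) = (2*m)*(1/(2*m)) = 1)
s(W) = 4 (s(W) = 4 - (-3 + 1*3)/2 = 4 - (-3 + 3)/2 = 4 - ½*0 = 4 + 0 = 4)
U = 5 (U = -(4 - 9) = -1*(-5) = 5)
U + 242*V = 5 + 242*(-287) = 5 - 69454 = -69449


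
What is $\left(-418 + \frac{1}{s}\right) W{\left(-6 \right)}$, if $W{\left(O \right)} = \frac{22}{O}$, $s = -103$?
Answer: $\frac{473605}{309} \approx 1532.7$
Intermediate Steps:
$\left(-418 + \frac{1}{s}\right) W{\left(-6 \right)} = \left(-418 + \frac{1}{-103}\right) \frac{22}{-6} = \left(-418 - \frac{1}{103}\right) 22 \left(- \frac{1}{6}\right) = \left(- \frac{43055}{103}\right) \left(- \frac{11}{3}\right) = \frac{473605}{309}$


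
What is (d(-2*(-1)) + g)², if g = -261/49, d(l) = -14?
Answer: 896809/2401 ≈ 373.51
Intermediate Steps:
g = -261/49 (g = -261*1/49 = -261/49 ≈ -5.3265)
(d(-2*(-1)) + g)² = (-14 - 261/49)² = (-947/49)² = 896809/2401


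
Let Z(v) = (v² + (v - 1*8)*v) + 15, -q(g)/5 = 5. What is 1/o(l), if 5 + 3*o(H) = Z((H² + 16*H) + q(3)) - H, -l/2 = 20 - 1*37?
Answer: 1/1865942 ≈ 5.3592e-7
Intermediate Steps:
q(g) = -25 (q(g) = -5*5 = -25)
Z(v) = 15 + v² + v*(-8 + v) (Z(v) = (v² + (v - 8)*v) + 15 = (v² + (-8 + v)*v) + 15 = (v² + v*(-8 + v)) + 15 = 15 + v² + v*(-8 + v))
l = 34 (l = -2*(20 - 1*37) = -2*(20 - 37) = -2*(-17) = 34)
o(H) = 70 - 43*H - 8*H²/3 + 2*(-25 + H² + 16*H)²/3 (o(H) = -5/3 + ((15 - 8*((H² + 16*H) - 25) + 2*((H² + 16*H) - 25)²) - H)/3 = -5/3 + ((15 - 8*(-25 + H² + 16*H) + 2*(-25 + H² + 16*H)²) - H)/3 = -5/3 + ((15 + (200 - 128*H - 8*H²) + 2*(-25 + H² + 16*H)²) - H)/3 = -5/3 + ((215 - 128*H - 8*H² + 2*(-25 + H² + 16*H)²) - H)/3 = -5/3 + (215 - 129*H - 8*H² + 2*(-25 + H² + 16*H)²)/3 = -5/3 + (215/3 - 43*H - 8*H²/3 + 2*(-25 + H² + 16*H)²/3) = 70 - 43*H - 8*H²/3 + 2*(-25 + H² + 16*H)²/3)
1/o(l) = 1/(1460/3 - 1729/3*34 + (⅔)*34⁴ + (64/3)*34³ + (404/3)*34²) = 1/(1460/3 - 58786/3 + (⅔)*1336336 + (64/3)*39304 + (404/3)*1156) = 1/(1460/3 - 58786/3 + 2672672/3 + 2515456/3 + 467024/3) = 1/1865942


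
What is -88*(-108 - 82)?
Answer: 16720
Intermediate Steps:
-88*(-108 - 82) = -88*(-190) = 16720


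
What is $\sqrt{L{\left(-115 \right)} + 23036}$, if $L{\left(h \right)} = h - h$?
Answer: $2 \sqrt{5759} \approx 151.78$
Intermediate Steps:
$L{\left(h \right)} = 0$
$\sqrt{L{\left(-115 \right)} + 23036} = \sqrt{0 + 23036} = \sqrt{23036} = 2 \sqrt{5759}$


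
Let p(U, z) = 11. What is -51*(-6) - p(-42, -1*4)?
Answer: 295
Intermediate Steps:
-51*(-6) - p(-42, -1*4) = -51*(-6) - 1*11 = 306 - 11 = 295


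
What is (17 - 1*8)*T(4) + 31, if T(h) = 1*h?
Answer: 67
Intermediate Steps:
T(h) = h
(17 - 1*8)*T(4) + 31 = (17 - 1*8)*4 + 31 = (17 - 8)*4 + 31 = 9*4 + 31 = 36 + 31 = 67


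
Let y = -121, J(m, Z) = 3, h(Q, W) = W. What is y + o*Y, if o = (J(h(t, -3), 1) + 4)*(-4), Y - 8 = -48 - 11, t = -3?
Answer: 1307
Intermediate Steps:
Y = -51 (Y = 8 + (-48 - 11) = 8 - 59 = -51)
o = -28 (o = (3 + 4)*(-4) = 7*(-4) = -28)
y + o*Y = -121 - 28*(-51) = -121 + 1428 = 1307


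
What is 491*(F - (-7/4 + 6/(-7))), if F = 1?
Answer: 49591/28 ≈ 1771.1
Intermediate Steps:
491*(F - (-7/4 + 6/(-7))) = 491*(1 - (-7/4 + 6/(-7))) = 491*(1 - (-7*1/4 + 6*(-1/7))) = 491*(1 - (-7/4 - 6/7)) = 491*(1 - 1*(-73/28)) = 491*(1 + 73/28) = 491*(101/28) = 49591/28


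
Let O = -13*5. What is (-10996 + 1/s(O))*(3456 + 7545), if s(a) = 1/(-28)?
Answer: -121275024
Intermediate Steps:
O = -65
s(a) = -1/28
(-10996 + 1/s(O))*(3456 + 7545) = (-10996 + 1/(-1/28))*(3456 + 7545) = (-10996 - 28)*11001 = -11024*11001 = -121275024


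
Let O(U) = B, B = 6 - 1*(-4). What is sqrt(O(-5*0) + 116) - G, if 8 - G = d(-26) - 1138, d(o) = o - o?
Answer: -1146 + 3*sqrt(14) ≈ -1134.8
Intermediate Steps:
B = 10 (B = 6 + 4 = 10)
O(U) = 10
d(o) = 0
G = 1146 (G = 8 - (0 - 1138) = 8 - 1*(-1138) = 8 + 1138 = 1146)
sqrt(O(-5*0) + 116) - G = sqrt(10 + 116) - 1*1146 = sqrt(126) - 1146 = 3*sqrt(14) - 1146 = -1146 + 3*sqrt(14)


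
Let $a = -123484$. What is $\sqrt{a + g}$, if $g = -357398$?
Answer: $i \sqrt{480882} \approx 693.46 i$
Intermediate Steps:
$\sqrt{a + g} = \sqrt{-123484 - 357398} = \sqrt{-480882} = i \sqrt{480882}$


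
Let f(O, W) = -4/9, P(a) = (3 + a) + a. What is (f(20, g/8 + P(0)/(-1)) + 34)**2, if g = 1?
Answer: 91204/81 ≈ 1126.0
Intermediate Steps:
P(a) = 3 + 2*a
f(O, W) = -4/9 (f(O, W) = -4*1/9 = -4/9)
(f(20, g/8 + P(0)/(-1)) + 34)**2 = (-4/9 + 34)**2 = (302/9)**2 = 91204/81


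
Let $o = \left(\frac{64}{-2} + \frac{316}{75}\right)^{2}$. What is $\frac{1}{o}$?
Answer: $\frac{5625}{4343056} \approx 0.0012952$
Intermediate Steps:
$o = \frac{4343056}{5625}$ ($o = \left(64 \left(- \frac{1}{2}\right) + 316 \cdot \frac{1}{75}\right)^{2} = \left(-32 + \frac{316}{75}\right)^{2} = \left(- \frac{2084}{75}\right)^{2} = \frac{4343056}{5625} \approx 772.1$)
$\frac{1}{o} = \frac{1}{\frac{4343056}{5625}} = \frac{5625}{4343056}$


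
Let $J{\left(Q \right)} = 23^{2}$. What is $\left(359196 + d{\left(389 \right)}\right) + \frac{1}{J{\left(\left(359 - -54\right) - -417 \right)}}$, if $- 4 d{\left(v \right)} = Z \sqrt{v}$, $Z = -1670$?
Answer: $\frac{190014685}{529} + \frac{835 \sqrt{389}}{2} \approx 3.6743 \cdot 10^{5}$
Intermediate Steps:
$J{\left(Q \right)} = 529$
$d{\left(v \right)} = \frac{835 \sqrt{v}}{2}$ ($d{\left(v \right)} = - \frac{\left(-1670\right) \sqrt{v}}{4} = \frac{835 \sqrt{v}}{2}$)
$\left(359196 + d{\left(389 \right)}\right) + \frac{1}{J{\left(\left(359 - -54\right) - -417 \right)}} = \left(359196 + \frac{835 \sqrt{389}}{2}\right) + \frac{1}{529} = \frac{190014685}{529} + \frac{835 \sqrt{389}}{2}$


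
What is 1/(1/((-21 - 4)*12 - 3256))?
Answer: -3556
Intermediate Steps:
1/(1/((-21 - 4)*12 - 3256)) = 1/(1/(-25*12 - 3256)) = 1/(1/(-300 - 3256)) = 1/(1/(-3556)) = 1/(-1/3556) = -3556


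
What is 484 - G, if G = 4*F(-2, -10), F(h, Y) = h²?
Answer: 468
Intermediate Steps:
G = 16 (G = 4*(-2)² = 4*4 = 16)
484 - G = 484 - 1*16 = 484 - 16 = 468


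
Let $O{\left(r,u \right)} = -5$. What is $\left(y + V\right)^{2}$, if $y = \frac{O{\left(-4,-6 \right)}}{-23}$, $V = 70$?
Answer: $\frac{2608225}{529} \approx 4930.5$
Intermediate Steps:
$y = \frac{5}{23}$ ($y = - \frac{5}{-23} = \left(-5\right) \left(- \frac{1}{23}\right) = \frac{5}{23} \approx 0.21739$)
$\left(y + V\right)^{2} = \left(\frac{5}{23} + 70\right)^{2} = \left(\frac{1615}{23}\right)^{2} = \frac{2608225}{529}$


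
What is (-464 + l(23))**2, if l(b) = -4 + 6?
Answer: 213444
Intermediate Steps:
l(b) = 2
(-464 + l(23))**2 = (-464 + 2)**2 = (-462)**2 = 213444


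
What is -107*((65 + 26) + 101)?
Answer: -20544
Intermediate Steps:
-107*((65 + 26) + 101) = -107*(91 + 101) = -107*192 = -20544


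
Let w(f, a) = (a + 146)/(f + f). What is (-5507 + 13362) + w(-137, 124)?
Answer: 1076000/137 ≈ 7854.0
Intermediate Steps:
w(f, a) = (146 + a)/(2*f) (w(f, a) = (146 + a)/((2*f)) = (146 + a)*(1/(2*f)) = (146 + a)/(2*f))
(-5507 + 13362) + w(-137, 124) = (-5507 + 13362) + (½)*(146 + 124)/(-137) = 7855 + (½)*(-1/137)*270 = 7855 - 135/137 = 1076000/137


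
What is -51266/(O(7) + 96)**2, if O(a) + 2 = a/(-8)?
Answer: -3281024/555025 ≈ -5.9115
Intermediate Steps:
O(a) = -2 - a/8 (O(a) = -2 + a/(-8) = -2 + a*(-1/8) = -2 - a/8)
-51266/(O(7) + 96)**2 = -51266/((-2 - 1/8*7) + 96)**2 = -51266/((-2 - 7/8) + 96)**2 = -51266/(-23/8 + 96)**2 = -51266/((745/8)**2) = -51266/555025/64 = -51266*64/555025 = -3281024/555025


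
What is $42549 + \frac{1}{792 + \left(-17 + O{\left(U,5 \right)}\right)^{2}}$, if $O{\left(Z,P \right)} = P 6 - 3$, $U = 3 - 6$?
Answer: $\frac{37953709}{892} \approx 42549.0$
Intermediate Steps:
$U = -3$ ($U = 3 - 6 = -3$)
$O{\left(Z,P \right)} = -3 + 6 P$ ($O{\left(Z,P \right)} = 6 P - 3 = -3 + 6 P$)
$42549 + \frac{1}{792 + \left(-17 + O{\left(U,5 \right)}\right)^{2}} = 42549 + \frac{1}{792 + \left(-17 + \left(-3 + 6 \cdot 5\right)\right)^{2}} = 42549 + \frac{1}{792 + \left(-17 + \left(-3 + 30\right)\right)^{2}} = 42549 + \frac{1}{792 + \left(-17 + 27\right)^{2}} = 42549 + \frac{1}{792 + 10^{2}} = 42549 + \frac{1}{792 + 100} = 42549 + \frac{1}{892} = \frac{37953709}{892}$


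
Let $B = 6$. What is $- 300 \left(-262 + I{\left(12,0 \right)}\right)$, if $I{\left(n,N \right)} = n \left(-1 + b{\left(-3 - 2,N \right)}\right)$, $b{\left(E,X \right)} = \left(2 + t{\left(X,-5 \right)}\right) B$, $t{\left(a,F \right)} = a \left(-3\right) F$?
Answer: $39000$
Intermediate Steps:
$t{\left(a,F \right)} = - 3 F a$ ($t{\left(a,F \right)} = - 3 a F = - 3 F a$)
$b{\left(E,X \right)} = 12 + 90 X$ ($b{\left(E,X \right)} = \left(2 - - 15 X\right) 6 = \left(2 + 15 X\right) 6 = 12 + 90 X$)
$I{\left(n,N \right)} = n \left(11 + 90 N\right)$ ($I{\left(n,N \right)} = n \left(-1 + \left(12 + 90 N\right)\right) = n \left(11 + 90 N\right)$)
$- 300 \left(-262 + I{\left(12,0 \right)}\right) = - 300 \left(-262 + 12 \left(11 + 90 \cdot 0\right)\right) = - 300 \left(-262 + 12 \left(11 + 0\right)\right) = - 300 \left(-262 + 12 \cdot 11\right) = - 300 \left(-262 + 132\right) = \left(-300\right) \left(-130\right) = 39000$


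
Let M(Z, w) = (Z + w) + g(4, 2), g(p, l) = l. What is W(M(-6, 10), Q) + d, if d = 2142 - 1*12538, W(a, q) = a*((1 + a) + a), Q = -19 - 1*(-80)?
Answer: -10318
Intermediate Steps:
Q = 61 (Q = -19 + 80 = 61)
M(Z, w) = 2 + Z + w (M(Z, w) = (Z + w) + 2 = 2 + Z + w)
W(a, q) = a*(1 + 2*a)
d = -10396 (d = 2142 - 12538 = -10396)
W(M(-6, 10), Q) + d = (2 - 6 + 10)*(1 + 2*(2 - 6 + 10)) - 10396 = 6*(1 + 2*6) - 10396 = 6*(1 + 12) - 10396 = 6*13 - 10396 = 78 - 10396 = -10318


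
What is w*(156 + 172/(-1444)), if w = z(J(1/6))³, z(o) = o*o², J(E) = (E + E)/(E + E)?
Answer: 56273/361 ≈ 155.88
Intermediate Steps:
J(E) = 1 (J(E) = (2*E)/((2*E)) = (2*E)*(1/(2*E)) = 1)
z(o) = o³
w = 1 (w = (1³)³ = 1³ = 1)
w*(156 + 172/(-1444)) = 1*(156 + 172/(-1444)) = 1*(156 + 172*(-1/1444)) = 1*(156 - 43/361) = 1*(56273/361) = 56273/361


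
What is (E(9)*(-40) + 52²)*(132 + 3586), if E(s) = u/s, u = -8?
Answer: 91671008/9 ≈ 1.0186e+7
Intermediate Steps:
E(s) = -8/s
(E(9)*(-40) + 52²)*(132 + 3586) = (-8/9*(-40) + 52²)*(132 + 3586) = (-8*⅑*(-40) + 2704)*3718 = (-8/9*(-40) + 2704)*3718 = (320/9 + 2704)*3718 = (24656/9)*3718 = 91671008/9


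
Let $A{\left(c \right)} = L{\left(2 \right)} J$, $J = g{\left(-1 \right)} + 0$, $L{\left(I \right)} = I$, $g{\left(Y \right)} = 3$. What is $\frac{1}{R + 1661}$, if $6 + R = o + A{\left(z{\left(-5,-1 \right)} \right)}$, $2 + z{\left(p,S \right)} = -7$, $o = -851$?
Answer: $\frac{1}{810} \approx 0.0012346$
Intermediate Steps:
$J = 3$ ($J = 3 + 0 = 3$)
$z{\left(p,S \right)} = -9$ ($z{\left(p,S \right)} = -2 - 7 = -9$)
$A{\left(c \right)} = 6$ ($A{\left(c \right)} = 2 \cdot 3 = 6$)
$R = -851$ ($R = -6 + \left(-851 + 6\right) = -6 - 845 = -851$)
$\frac{1}{R + 1661} = \frac{1}{-851 + 1661} = \frac{1}{810}$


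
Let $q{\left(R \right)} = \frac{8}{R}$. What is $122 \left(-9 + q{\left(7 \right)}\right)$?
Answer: $- \frac{6710}{7} \approx -958.57$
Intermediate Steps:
$122 \left(-9 + q{\left(7 \right)}\right) = 122 \left(-9 + \frac{8}{7}\right) = 122 \left(- \frac{55}{7}\right) = - \frac{6710}{7}$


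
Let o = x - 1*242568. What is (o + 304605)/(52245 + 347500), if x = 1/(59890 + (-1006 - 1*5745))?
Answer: 106341424/685227405 ≈ 0.15519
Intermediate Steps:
x = 1/53139 (x = 1/(59890 + (-1006 - 5745)) = 1/(59890 - 6751) = 1/53139 ≈ 1.8819e-5)
o = -12889820951/53139 (o = 1/53139 - 1*242568 = 1/53139 - 242568 = -12889820951/53139 ≈ -2.4257e+5)
(o + 304605)/(52245 + 347500) = (-12889820951/53139 + 304605)/(52245 + 347500) = (3296584144/53139)/399745 = (3296584144/53139)*(1/399745) = 106341424/685227405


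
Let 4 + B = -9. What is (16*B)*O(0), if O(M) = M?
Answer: 0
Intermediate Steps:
B = -13 (B = -4 - 9 = -13)
(16*B)*O(0) = (16*(-13))*0 = -208*0 = 0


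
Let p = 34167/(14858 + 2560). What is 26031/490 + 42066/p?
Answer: 17138816157/797230 ≈ 21498.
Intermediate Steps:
p = 11389/5806 (p = 34167/17418 = 34167*(1/17418) = 11389/5806 ≈ 1.9616)
26031/490 + 42066/p = 26031/490 + 42066/(11389/5806) = 26031*(1/490) + 42066*(5806/11389) = 26031/490 + 244235196/11389 = 17138816157/797230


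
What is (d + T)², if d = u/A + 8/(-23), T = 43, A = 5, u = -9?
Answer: 22071204/13225 ≈ 1668.9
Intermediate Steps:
d = -247/115 (d = -9/5 + 8/(-23) = -9*⅕ + 8*(-1/23) = -9/5 - 8/23 = -247/115 ≈ -2.1478)
(d + T)² = (-247/115 + 43)² = (4698/115)² = 22071204/13225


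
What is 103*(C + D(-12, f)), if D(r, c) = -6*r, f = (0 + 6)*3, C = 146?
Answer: 22454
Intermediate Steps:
f = 18 (f = 6*3 = 18)
103*(C + D(-12, f)) = 103*(146 - 6*(-12)) = 103*(146 + 72) = 103*218 = 22454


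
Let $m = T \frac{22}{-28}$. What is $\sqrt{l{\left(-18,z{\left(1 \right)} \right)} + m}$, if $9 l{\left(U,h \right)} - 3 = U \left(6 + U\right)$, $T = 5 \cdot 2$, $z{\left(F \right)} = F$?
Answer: $\frac{\sqrt{7266}}{21} \approx 4.0591$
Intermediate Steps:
$T = 10$
$m = - \frac{55}{7}$ ($m = 10 \frac{22}{-28} = 10 \cdot 22 \left(- \frac{1}{28}\right) = 10 \left(- \frac{11}{14}\right) = - \frac{55}{7} \approx -7.8571$)
$l{\left(U,h \right)} = \frac{1}{3} + \frac{U \left(6 + U\right)}{9}$
$\sqrt{l{\left(-18,z{\left(1 \right)} \right)} + m} = \sqrt{\left(\frac{1}{3} + \frac{\left(-18\right)^{2}}{9} + \frac{2}{3} \left(-18\right)\right) - \frac{55}{7}} = \sqrt{\left(\frac{1}{3} + \frac{1}{9} \cdot 324 - 12\right) - \frac{55}{7}} = \sqrt{\left(\frac{1}{3} + 36 - 12\right) - \frac{55}{7}} = \sqrt{\frac{73}{3} - \frac{55}{7}} = \sqrt{\frac{346}{21}} = \frac{\sqrt{7266}}{21}$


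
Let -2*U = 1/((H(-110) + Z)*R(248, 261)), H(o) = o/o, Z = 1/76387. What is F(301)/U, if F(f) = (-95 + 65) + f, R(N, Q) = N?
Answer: -10267769408/76387 ≈ -1.3442e+5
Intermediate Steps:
Z = 1/76387 ≈ 1.3091e-5
H(o) = 1
F(f) = -30 + f
U = -76387/37888448 (U = -1/(2*(1 + 1/76387)*248) = -1/(2*76388/76387*248) = -76387/(152776*248) = -½*76387/18944224 = -76387/37888448 ≈ -0.0020161)
F(301)/U = (-30 + 301)/(-76387/37888448) = 271*(-37888448/76387) = -10267769408/76387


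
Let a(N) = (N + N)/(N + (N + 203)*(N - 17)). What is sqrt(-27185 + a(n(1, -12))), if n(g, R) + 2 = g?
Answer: I*sqrt(359596892991)/3637 ≈ 164.88*I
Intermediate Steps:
n(g, R) = -2 + g
a(N) = 2*N/(N + (-17 + N)*(203 + N)) (a(N) = (2*N)/(N + (203 + N)*(-17 + N)) = (2*N)/(N + (-17 + N)*(203 + N)) = 2*N/(N + (-17 + N)*(203 + N)))
sqrt(-27185 + a(n(1, -12))) = sqrt(-27185 + 2*(-2 + 1)/(-3451 + (-2 + 1)**2 + 187*(-2 + 1))) = sqrt(-27185 + 2*(-1)/(-3451 + (-1)**2 + 187*(-1))) = sqrt(-27185 + 2*(-1)/(-3451 + 1 - 187)) = sqrt(-27185 + 2*(-1)/(-3637)) = sqrt(-27185 + 2*(-1)*(-1/3637)) = sqrt(-27185 + 2/3637) = sqrt(-98871843/3637) = I*sqrt(359596892991)/3637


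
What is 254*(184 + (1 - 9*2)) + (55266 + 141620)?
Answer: 239304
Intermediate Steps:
254*(184 + (1 - 9*2)) + (55266 + 141620) = 254*(184 + (1 - 18)) + 196886 = 254*(184 - 17) + 196886 = 254*167 + 196886 = 42418 + 196886 = 239304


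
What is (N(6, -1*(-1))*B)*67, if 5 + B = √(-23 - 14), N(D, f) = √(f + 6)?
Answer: 67*√7*(-5 + I*√37) ≈ -886.33 + 1078.3*I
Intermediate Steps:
N(D, f) = √(6 + f)
B = -5 + I*√37 (B = -5 + √(-23 - 14) = -5 + √(-37) = -5 + I*√37 ≈ -5.0 + 6.0828*I)
(N(6, -1*(-1))*B)*67 = (√(6 - 1*(-1))*(-5 + I*√37))*67 = (√(6 + 1)*(-5 + I*√37))*67 = (√7*(-5 + I*√37))*67 = 67*√7*(-5 + I*√37)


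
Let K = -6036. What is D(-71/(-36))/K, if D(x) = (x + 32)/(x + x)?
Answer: -1223/857112 ≈ -0.0014269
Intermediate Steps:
D(x) = (32 + x)/(2*x) (D(x) = (32 + x)/((2*x)) = (32 + x)*(1/(2*x)) = (32 + x)/(2*x))
D(-71/(-36))/K = ((32 - 71/(-36))/(2*((-71/(-36)))))/(-6036) = ((32 - 71*(-1/36))/(2*((-71*(-1/36)))))*(-1/6036) = ((32 + 71/36)/(2*(71/36)))*(-1/6036) = ((½)*(36/71)*(1223/36))*(-1/6036) = (1223/142)*(-1/6036) = -1223/857112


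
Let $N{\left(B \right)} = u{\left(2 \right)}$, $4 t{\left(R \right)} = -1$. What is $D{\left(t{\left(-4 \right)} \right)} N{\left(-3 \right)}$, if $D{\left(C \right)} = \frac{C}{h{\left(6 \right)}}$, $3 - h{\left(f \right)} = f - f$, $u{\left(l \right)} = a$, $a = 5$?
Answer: $- \frac{5}{12} \approx -0.41667$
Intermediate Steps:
$u{\left(l \right)} = 5$
$t{\left(R \right)} = - \frac{1}{4}$ ($t{\left(R \right)} = \frac{1}{4} \left(-1\right) = - \frac{1}{4}$)
$N{\left(B \right)} = 5$
$h{\left(f \right)} = 3$ ($h{\left(f \right)} = 3 - \left(f - f\right) = 3 - 0 = 3 + 0 = 3$)
$D{\left(C \right)} = \frac{C}{3}$
$D{\left(t{\left(-4 \right)} \right)} N{\left(-3 \right)} = \frac{1}{3} \left(- \frac{1}{4}\right) 5 = \left(- \frac{1}{12}\right) 5 = - \frac{5}{12}$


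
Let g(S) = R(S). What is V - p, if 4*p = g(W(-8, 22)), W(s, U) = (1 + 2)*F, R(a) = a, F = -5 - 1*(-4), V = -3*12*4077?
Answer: -587085/4 ≈ -1.4677e+5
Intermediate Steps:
V = -146772 (V = -36*4077 = -146772)
F = -1 (F = -5 + 4 = -1)
W(s, U) = -3 (W(s, U) = (1 + 2)*(-1) = 3*(-1) = -3)
g(S) = S
p = -3/4 (p = (1/4)*(-3) = -3/4 ≈ -0.75000)
V - p = -146772 - 1*(-3/4) = -146772 + 3/4 = -587085/4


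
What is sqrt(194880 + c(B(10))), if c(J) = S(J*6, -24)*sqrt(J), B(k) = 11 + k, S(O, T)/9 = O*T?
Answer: 4*sqrt(12180 - 1701*sqrt(21)) ≈ 264.88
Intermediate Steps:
S(O, T) = 9*O*T (S(O, T) = 9*(O*T) = 9*O*T)
c(J) = -1296*J**(3/2) (c(J) = (9*(J*6)*(-24))*sqrt(J) = (9*(6*J)*(-24))*sqrt(J) = (-1296*J)*sqrt(J) = -1296*J**(3/2))
sqrt(194880 + c(B(10))) = sqrt(194880 - 1296*(11 + 10)**(3/2)) = sqrt(194880 - 27216*sqrt(21))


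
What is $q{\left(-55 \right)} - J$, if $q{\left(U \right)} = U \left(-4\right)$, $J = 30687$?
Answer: $-30467$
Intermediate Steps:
$q{\left(U \right)} = - 4 U$
$q{\left(-55 \right)} - J = \left(-4\right) \left(-55\right) - 30687 = 220 - 30687 = -30467$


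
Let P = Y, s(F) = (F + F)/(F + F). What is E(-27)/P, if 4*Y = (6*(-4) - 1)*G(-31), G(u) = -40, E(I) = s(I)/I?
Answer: -1/6750 ≈ -0.00014815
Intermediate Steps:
s(F) = 1 (s(F) = (2*F)/((2*F)) = (2*F)*(1/(2*F)) = 1)
E(I) = 1/I
Y = 250 (Y = ((6*(-4) - 1)*(-40))/4 = ((-24 - 1)*(-40))/4 = (-25*(-40))/4 = (¼)*1000 = 250)
P = 250
E(-27)/P = 1/(-27*250) = -1/27*1/250 = -1/6750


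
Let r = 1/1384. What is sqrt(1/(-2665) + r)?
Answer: sqrt(1181197290)/1844180 ≈ 0.018636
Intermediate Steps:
r = 1/1384 ≈ 0.00072254
sqrt(1/(-2665) + r) = sqrt(1/(-2665) + 1/1384) = sqrt(-1/2665 + 1/1384) = sqrt(1281/3688360) = sqrt(1181197290)/1844180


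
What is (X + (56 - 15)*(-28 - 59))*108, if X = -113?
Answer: -397440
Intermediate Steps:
(X + (56 - 15)*(-28 - 59))*108 = (-113 + (56 - 15)*(-28 - 59))*108 = (-113 + 41*(-87))*108 = (-113 - 3567)*108 = -3680*108 = -397440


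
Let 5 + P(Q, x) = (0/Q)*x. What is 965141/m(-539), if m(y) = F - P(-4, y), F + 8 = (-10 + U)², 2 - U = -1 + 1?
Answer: 965141/61 ≈ 15822.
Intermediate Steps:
U = 2 (U = 2 - (-1 + 1) = 2 - 1*0 = 2 + 0 = 2)
F = 56 (F = -8 + (-10 + 2)² = -8 + (-8)² = -8 + 64 = 56)
P(Q, x) = -5 (P(Q, x) = -5 + (0/Q)*x = -5 + 0*x = -5 + 0 = -5)
m(y) = 61 (m(y) = 56 - 1*(-5) = 56 + 5 = 61)
965141/m(-539) = 965141/61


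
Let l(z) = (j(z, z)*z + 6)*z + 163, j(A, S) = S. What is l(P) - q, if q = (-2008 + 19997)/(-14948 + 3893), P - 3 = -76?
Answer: -4303605071/11055 ≈ -3.8929e+5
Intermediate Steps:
P = -73 (P = 3 - 76 = -73)
l(z) = 163 + z*(6 + z²) (l(z) = (z*z + 6)*z + 163 = (z² + 6)*z + 163 = (6 + z²)*z + 163 = z*(6 + z²) + 163 = 163 + z*(6 + z²))
q = -17989/11055 (q = 17989/(-11055) = 17989*(-1/11055) = -17989/11055 ≈ -1.6272)
l(P) - q = (163 + (-73)³ + 6*(-73)) - 1*(-17989/11055) = (163 - 389017 - 438) + 17989/11055 = -389292 + 17989/11055 = -4303605071/11055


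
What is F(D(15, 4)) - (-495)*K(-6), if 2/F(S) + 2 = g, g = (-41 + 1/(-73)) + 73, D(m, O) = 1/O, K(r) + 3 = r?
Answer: -9751849/2189 ≈ -4454.9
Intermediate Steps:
K(r) = -3 + r
g = 2335/73 (g = (-41 - 1/73) + 73 = -2994/73 + 73 = 2335/73 ≈ 31.986)
F(S) = 146/2189 (F(S) = 2/(-2 + 2335/73) = 2/(2189/73) = 2*(73/2189) = 146/2189)
F(D(15, 4)) - (-495)*K(-6) = 146/2189 - (-495)*(-3 - 6) = 146/2189 - (-495)*(-9) = 146/2189 - 1*4455 = 146/2189 - 4455 = -9751849/2189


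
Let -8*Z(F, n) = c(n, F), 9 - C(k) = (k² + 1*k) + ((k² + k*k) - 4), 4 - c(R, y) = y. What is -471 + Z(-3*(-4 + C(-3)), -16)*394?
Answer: 6193/4 ≈ 1548.3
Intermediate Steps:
c(R, y) = 4 - y
C(k) = 13 - k - 3*k² (C(k) = 9 - ((k² + 1*k) + ((k² + k*k) - 4)) = 9 - ((k² + k) + ((k² + k²) - 4)) = 9 - ((k + k²) + (2*k² - 4)) = 9 - ((k + k²) + (-4 + 2*k²)) = 9 - (-4 + k + 3*k²) = 9 + (4 - k - 3*k²) = 13 - k - 3*k²)
Z(F, n) = -½ + F/8 (Z(F, n) = -(4 - F)/8 = -½ + F/8)
-471 + Z(-3*(-4 + C(-3)), -16)*394 = -471 + (-½ + (-3*(-4 + (13 - 1*(-3) - 3*(-3)²)))/8)*394 = -471 + (-½ + (-3*(-4 + (13 + 3 - 3*9)))/8)*394 = -471 + (-½ + (-3*(-4 + (13 + 3 - 27)))/8)*394 = -471 + (-½ + (-3*(-4 - 11))/8)*394 = -471 + (-½ + (-3*(-15))/8)*394 = -471 + (-½ + (⅛)*45)*394 = -471 + (-½ + 45/8)*394 = -471 + (41/8)*394 = -471 + 8077/4 = 6193/4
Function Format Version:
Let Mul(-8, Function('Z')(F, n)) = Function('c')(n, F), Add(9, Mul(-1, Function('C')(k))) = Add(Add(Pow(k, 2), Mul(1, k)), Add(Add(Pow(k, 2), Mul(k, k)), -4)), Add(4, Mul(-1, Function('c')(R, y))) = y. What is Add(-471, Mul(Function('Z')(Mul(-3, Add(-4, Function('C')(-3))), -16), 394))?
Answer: Rational(6193, 4) ≈ 1548.3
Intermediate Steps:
Function('c')(R, y) = Add(4, Mul(-1, y))
Function('C')(k) = Add(13, Mul(-1, k), Mul(-3, Pow(k, 2))) (Function('C')(k) = Add(9, Mul(-1, Add(Add(Pow(k, 2), Mul(1, k)), Add(Add(Pow(k, 2), Mul(k, k)), -4)))) = Add(9, Mul(-1, Add(Add(Pow(k, 2), k), Add(Add(Pow(k, 2), Pow(k, 2)), -4)))) = Add(9, Mul(-1, Add(Add(k, Pow(k, 2)), Add(Mul(2, Pow(k, 2)), -4)))) = Add(9, Mul(-1, Add(Add(k, Pow(k, 2)), Add(-4, Mul(2, Pow(k, 2)))))) = Add(9, Mul(-1, Add(-4, k, Mul(3, Pow(k, 2))))) = Add(9, Add(4, Mul(-1, k), Mul(-3, Pow(k, 2)))) = Add(13, Mul(-1, k), Mul(-3, Pow(k, 2))))
Function('Z')(F, n) = Add(Rational(-1, 2), Mul(Rational(1, 8), F)) (Function('Z')(F, n) = Mul(Rational(-1, 8), Add(4, Mul(-1, F))) = Add(Rational(-1, 2), Mul(Rational(1, 8), F)))
Add(-471, Mul(Function('Z')(Mul(-3, Add(-4, Function('C')(-3))), -16), 394)) = Add(-471, Mul(Add(Rational(-1, 2), Mul(Rational(1, 8), Mul(-3, Add(-4, Add(13, Mul(-1, -3), Mul(-3, Pow(-3, 2))))))), 394)) = Add(-471, Mul(Add(Rational(-1, 2), Mul(Rational(1, 8), Mul(-3, Add(-4, Add(13, 3, Mul(-3, 9)))))), 394)) = Add(-471, Mul(Add(Rational(-1, 2), Mul(Rational(1, 8), Mul(-3, Add(-4, Add(13, 3, -27))))), 394)) = Add(-471, Mul(Add(Rational(-1, 2), Mul(Rational(1, 8), Mul(-3, Add(-4, -11)))), 394)) = Add(-471, Mul(Add(Rational(-1, 2), Mul(Rational(1, 8), Mul(-3, -15))), 394)) = Add(-471, Mul(Add(Rational(-1, 2), Mul(Rational(1, 8), 45)), 394)) = Add(-471, Mul(Add(Rational(-1, 2), Rational(45, 8)), 394)) = Add(-471, Mul(Rational(41, 8), 394)) = Add(-471, Rational(8077, 4)) = Rational(6193, 4)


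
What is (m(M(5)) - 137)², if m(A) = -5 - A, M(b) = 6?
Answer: 21904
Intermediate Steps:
(m(M(5)) - 137)² = ((-5 - 1*6) - 137)² = ((-5 - 6) - 137)² = (-11 - 137)² = (-148)² = 21904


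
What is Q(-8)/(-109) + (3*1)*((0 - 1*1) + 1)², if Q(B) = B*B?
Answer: -64/109 ≈ -0.58716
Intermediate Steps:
Q(B) = B²
Q(-8)/(-109) + (3*1)*((0 - 1*1) + 1)² = (-8)²/(-109) + (3*1)*((0 - 1*1) + 1)² = 64*(-1/109) + 3*((0 - 1) + 1)² = -64/109 + 3*(-1 + 1)² = -64/109 + 3*0² = -64/109 + 3*0 = -64/109 + 0 = -64/109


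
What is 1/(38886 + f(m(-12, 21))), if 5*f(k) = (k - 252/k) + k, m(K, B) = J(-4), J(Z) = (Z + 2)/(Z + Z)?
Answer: 2/77369 ≈ 2.5850e-5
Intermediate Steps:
J(Z) = (2 + Z)/(2*Z) (J(Z) = (2 + Z)/((2*Z)) = (2 + Z)*(1/(2*Z)) = (2 + Z)/(2*Z))
m(K, B) = ¼ (m(K, B) = (½)*(2 - 4)/(-4) = (½)*(-¼)*(-2) = ¼)
f(k) = -252/(5*k) + 2*k/5 (f(k) = ((k - 252/k) + k)/5 = (-252/k + 2*k)/5 = -252/(5*k) + 2*k/5)
1/(38886 + f(m(-12, 21))) = 1/(38886 + 2*(-126 + (¼)²)/(5*(¼))) = 1/(38886 + (⅖)*4*(-126 + 1/16)) = 1/(38886 + (⅖)*4*(-2015/16)) = 1/(38886 - 403/2) = 1/(77369/2) = 2/77369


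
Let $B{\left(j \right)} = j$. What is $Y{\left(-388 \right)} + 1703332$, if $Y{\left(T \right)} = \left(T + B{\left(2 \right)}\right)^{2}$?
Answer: $1852328$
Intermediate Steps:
$Y{\left(T \right)} = \left(2 + T\right)^{2}$ ($Y{\left(T \right)} = \left(T + 2\right)^{2} = \left(2 + T\right)^{2}$)
$Y{\left(-388 \right)} + 1703332 = \left(2 - 388\right)^{2} + 1703332 = \left(-386\right)^{2} + 1703332 = 148996 + 1703332 = 1852328$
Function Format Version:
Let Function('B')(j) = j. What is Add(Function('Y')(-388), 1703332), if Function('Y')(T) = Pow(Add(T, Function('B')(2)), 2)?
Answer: 1852328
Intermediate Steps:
Function('Y')(T) = Pow(Add(2, T), 2) (Function('Y')(T) = Pow(Add(T, 2), 2) = Pow(Add(2, T), 2))
Add(Function('Y')(-388), 1703332) = Add(Pow(Add(2, -388), 2), 1703332) = Add(Pow(-386, 2), 1703332) = Add(148996, 1703332) = 1852328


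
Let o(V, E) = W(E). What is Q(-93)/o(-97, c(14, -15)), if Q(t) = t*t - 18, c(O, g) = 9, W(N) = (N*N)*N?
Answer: 959/81 ≈ 11.840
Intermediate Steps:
W(N) = N³ (W(N) = N²*N = N³)
o(V, E) = E³
Q(t) = -18 + t² (Q(t) = t² - 18 = -18 + t²)
Q(-93)/o(-97, c(14, -15)) = (-18 + (-93)²)/(9³) = (-18 + 8649)/729 = 8631*(1/729) = 959/81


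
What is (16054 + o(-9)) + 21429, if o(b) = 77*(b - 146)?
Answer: 25548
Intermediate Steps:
o(b) = -11242 + 77*b (o(b) = 77*(-146 + b) = -11242 + 77*b)
(16054 + o(-9)) + 21429 = (16054 + (-11242 + 77*(-9))) + 21429 = (16054 + (-11242 - 693)) + 21429 = (16054 - 11935) + 21429 = 4119 + 21429 = 25548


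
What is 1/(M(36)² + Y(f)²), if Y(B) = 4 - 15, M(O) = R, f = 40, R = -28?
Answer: 1/905 ≈ 0.0011050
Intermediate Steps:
M(O) = -28
Y(B) = -11
1/(M(36)² + Y(f)²) = 1/((-28)² + (-11)²) = 1/(784 + 121) = 1/905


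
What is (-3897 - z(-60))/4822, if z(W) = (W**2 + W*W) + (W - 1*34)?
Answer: -11003/4822 ≈ -2.2818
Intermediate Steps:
z(W) = -34 + W + 2*W**2 (z(W) = (W**2 + W**2) + (W - 34) = 2*W**2 + (-34 + W) = -34 + W + 2*W**2)
(-3897 - z(-60))/4822 = (-3897 - (-34 - 60 + 2*(-60)**2))/4822 = (-3897 - (-34 - 60 + 2*3600))*(1/4822) = (-3897 - (-34 - 60 + 7200))*(1/4822) = (-3897 - 1*7106)*(1/4822) = (-3897 - 7106)*(1/4822) = -11003*1/4822 = -11003/4822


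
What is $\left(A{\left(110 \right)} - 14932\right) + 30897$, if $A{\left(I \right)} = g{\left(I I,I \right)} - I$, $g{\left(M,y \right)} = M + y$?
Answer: $28065$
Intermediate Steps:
$A{\left(I \right)} = I^{2}$ ($A{\left(I \right)} = \left(I I + I\right) - I = \left(I^{2} + I\right) - I = \left(I + I^{2}\right) - I = I^{2}$)
$\left(A{\left(110 \right)} - 14932\right) + 30897 = \left(110^{2} - 14932\right) + 30897 = \left(12100 - 14932\right) + 30897 = -2832 + 30897 = 28065$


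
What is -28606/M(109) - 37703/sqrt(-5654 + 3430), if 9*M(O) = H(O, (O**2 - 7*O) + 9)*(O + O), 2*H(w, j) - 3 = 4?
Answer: -257454/763 + 37703*I*sqrt(139)/556 ≈ -337.42 + 799.48*I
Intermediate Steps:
H(w, j) = 7/2 (H(w, j) = 3/2 + (1/2)*4 = 3/2 + 2 = 7/2)
M(O) = 7*O/9 (M(O) = (7*(O + O)/2)/9 = (7*(2*O)/2)/9 = (7*O)/9 = 7*O/9)
-28606/M(109) - 37703/sqrt(-5654 + 3430) = -28606/((7/9)*109) - 37703/sqrt(-5654 + 3430) = -28606/763/9 - 37703*(-I*sqrt(139)/556) = -28606*9/763 - 37703*(-I*sqrt(139)/556) = -257454/763 - (-37703)*I*sqrt(139)/556 = -257454/763 + 37703*I*sqrt(139)/556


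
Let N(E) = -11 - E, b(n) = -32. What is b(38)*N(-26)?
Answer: -480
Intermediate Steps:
b(38)*N(-26) = -32*(-11 - 1*(-26)) = -32*(-11 + 26) = -32*15 = -480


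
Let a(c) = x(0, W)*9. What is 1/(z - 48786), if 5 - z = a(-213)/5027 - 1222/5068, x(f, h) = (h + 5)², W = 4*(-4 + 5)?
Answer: -12738418/621391544247 ≈ -2.0500e-5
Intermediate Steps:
W = 4 (W = 4*1 = 4)
x(f, h) = (5 + h)²
a(c) = 729 (a(c) = (5 + 4)²*9 = 9²*9 = 81*9 = 729)
z = 64916301/12738418 (z = 5 - (729/5027 - 1222/5068) = 5 - (729*(1/5027) - 1222*1/5068) = 5 - (729/5027 - 611/2534) = 5 - 1*(-1224211/12738418) = 5 + 1224211/12738418 = 64916301/12738418 ≈ 5.0961)
1/(z - 48786) = 1/(64916301/12738418 - 48786) = 1/(-621391544247/12738418) = -12738418/621391544247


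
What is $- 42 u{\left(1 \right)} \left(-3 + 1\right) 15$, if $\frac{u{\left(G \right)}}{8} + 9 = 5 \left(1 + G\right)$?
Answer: $10080$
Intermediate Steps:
$u{\left(G \right)} = -32 + 40 G$ ($u{\left(G \right)} = -72 + 8 \cdot 5 \left(1 + G\right) = -72 + 8 \left(5 + 5 G\right) = -72 + \left(40 + 40 G\right) = -32 + 40 G$)
$- 42 u{\left(1 \right)} \left(-3 + 1\right) 15 = - 42 \left(-32 + 40 \cdot 1\right) \left(-3 + 1\right) 15 = - 42 \left(-32 + 40\right) \left(-2\right) 15 = - 42 \cdot 8 \left(-2\right) 15 = \left(-42\right) \left(-16\right) 15 = 672 \cdot 15 = 10080$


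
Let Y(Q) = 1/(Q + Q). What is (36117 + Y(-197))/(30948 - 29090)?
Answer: 14230097/732052 ≈ 19.439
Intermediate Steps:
Y(Q) = 1/(2*Q)
(36117 + Y(-197))/(30948 - 29090) = (36117 + (½)/(-197))/(30948 - 29090) = (36117 + (½)*(-1/197))/1858 = (36117 - 1/394)*(1/1858) = (14230097/394)*(1/1858) = 14230097/732052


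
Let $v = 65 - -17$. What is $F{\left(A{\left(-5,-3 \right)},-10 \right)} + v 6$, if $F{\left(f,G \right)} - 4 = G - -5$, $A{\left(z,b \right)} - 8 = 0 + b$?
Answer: $491$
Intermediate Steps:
$A{\left(z,b \right)} = 8 + b$ ($A{\left(z,b \right)} = 8 + \left(0 + b\right) = 8 + b$)
$F{\left(f,G \right)} = 9 + G$ ($F{\left(f,G \right)} = 4 + \left(G - -5\right) = 4 + \left(G + 5\right) = 4 + \left(5 + G\right) = 9 + G$)
$v = 82$ ($v = 65 + 17 = 82$)
$F{\left(A{\left(-5,-3 \right)},-10 \right)} + v 6 = \left(9 - 10\right) + 82 \cdot 6 = -1 + 492 = 491$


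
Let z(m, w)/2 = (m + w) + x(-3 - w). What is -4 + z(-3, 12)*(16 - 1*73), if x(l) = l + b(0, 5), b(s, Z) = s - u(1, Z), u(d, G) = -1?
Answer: 566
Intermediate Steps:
b(s, Z) = 1 + s (b(s, Z) = s - 1*(-1) = s + 1 = 1 + s)
x(l) = 1 + l (x(l) = l + (1 + 0) = l + 1 = 1 + l)
z(m, w) = -4 + 2*m (z(m, w) = 2*((m + w) + (1 + (-3 - w))) = 2*((m + w) + (-2 - w)) = 2*(-2 + m) = -4 + 2*m)
-4 + z(-3, 12)*(16 - 1*73) = -4 + (-4 + 2*(-3))*(16 - 1*73) = -4 + (-4 - 6)*(16 - 73) = -4 - 10*(-57) = -4 + 570 = 566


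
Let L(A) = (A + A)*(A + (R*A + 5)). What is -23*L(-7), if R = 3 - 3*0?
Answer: -7406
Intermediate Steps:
R = 3 (R = 3 + 0 = 3)
L(A) = 2*A*(5 + 4*A) (L(A) = (A + A)*(A + (3*A + 5)) = (2*A)*(A + (5 + 3*A)) = (2*A)*(5 + 4*A) = 2*A*(5 + 4*A))
-23*L(-7) = -46*(-7)*(5 + 4*(-7)) = -46*(-7)*(5 - 28) = -46*(-7)*(-23) = -23*322 = -7406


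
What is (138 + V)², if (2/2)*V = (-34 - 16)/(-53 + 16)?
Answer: 26584336/1369 ≈ 19419.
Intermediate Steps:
V = 50/37 (V = (-34 - 16)/(-53 + 16) = -50/(-37) = -50*(-1/37) = 50/37 ≈ 1.3514)
(138 + V)² = (138 + 50/37)² = (5156/37)² = 26584336/1369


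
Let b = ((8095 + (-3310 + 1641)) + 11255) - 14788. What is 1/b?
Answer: 1/2893 ≈ 0.00034566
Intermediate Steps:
b = 2893 (b = ((8095 - 1669) + 11255) - 14788 = (6426 + 11255) - 14788 = 17681 - 14788 = 2893)
1/b = 1/2893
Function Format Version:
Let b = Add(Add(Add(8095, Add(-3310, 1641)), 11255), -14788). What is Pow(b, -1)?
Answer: Rational(1, 2893) ≈ 0.00034566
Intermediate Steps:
b = 2893 (b = Add(Add(Add(8095, -1669), 11255), -14788) = Add(Add(6426, 11255), -14788) = Add(17681, -14788) = 2893)
Pow(b, -1) = Pow(2893, -1) = Rational(1, 2893)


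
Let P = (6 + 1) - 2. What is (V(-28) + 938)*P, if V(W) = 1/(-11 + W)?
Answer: 182905/39 ≈ 4689.9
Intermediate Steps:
P = 5 (P = 7 - 2 = 5)
(V(-28) + 938)*P = (1/(-11 - 28) + 938)*5 = (1/(-39) + 938)*5 = (-1/39 + 938)*5 = (36581/39)*5 = 182905/39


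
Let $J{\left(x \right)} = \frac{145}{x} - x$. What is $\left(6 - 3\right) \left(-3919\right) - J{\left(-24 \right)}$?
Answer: $- \frac{282599}{24} \approx -11775.0$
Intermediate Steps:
$J{\left(x \right)} = - x + \frac{145}{x}$
$\left(6 - 3\right) \left(-3919\right) - J{\left(-24 \right)} = \left(6 - 3\right) \left(-3919\right) - \left(\left(-1\right) \left(-24\right) + \frac{145}{-24}\right) = \left(6 - 3\right) \left(-3919\right) - \left(24 + 145 \left(- \frac{1}{24}\right)\right) = 3 \left(-3919\right) - \left(24 - \frac{145}{24}\right) = -11757 - \frac{431}{24} = - \frac{282599}{24}$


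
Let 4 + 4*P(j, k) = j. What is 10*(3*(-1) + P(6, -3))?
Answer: -25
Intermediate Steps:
P(j, k) = -1 + j/4
10*(3*(-1) + P(6, -3)) = 10*(3*(-1) + (-1 + (1/4)*6)) = 10*(-3 + (-1 + 3/2)) = 10*(-3 + 1/2) = 10*(-5/2) = -25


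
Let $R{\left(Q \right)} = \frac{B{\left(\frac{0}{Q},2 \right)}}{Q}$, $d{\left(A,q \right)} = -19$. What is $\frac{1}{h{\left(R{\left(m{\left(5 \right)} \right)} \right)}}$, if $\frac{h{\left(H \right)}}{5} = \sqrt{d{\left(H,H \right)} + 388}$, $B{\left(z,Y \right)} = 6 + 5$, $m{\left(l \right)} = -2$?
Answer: $\frac{\sqrt{41}}{615} \approx 0.010412$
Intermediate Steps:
$B{\left(z,Y \right)} = 11$
$R{\left(Q \right)} = \frac{11}{Q}$
$h{\left(H \right)} = 15 \sqrt{41}$ ($h{\left(H \right)} = 5 \sqrt{-19 + 388} = 5 \sqrt{369} = 5 \cdot 3 \sqrt{41} = 15 \sqrt{41}$)
$\frac{1}{h{\left(R{\left(m{\left(5 \right)} \right)} \right)}} = \frac{1}{15 \sqrt{41}} = \frac{\sqrt{41}}{615}$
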